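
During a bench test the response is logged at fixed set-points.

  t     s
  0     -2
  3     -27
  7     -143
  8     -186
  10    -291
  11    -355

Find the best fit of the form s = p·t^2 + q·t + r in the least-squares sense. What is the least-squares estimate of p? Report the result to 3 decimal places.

p = -2.983

The normal equations are: 31219·p + 3213·q + 343·r = -91209;  3213·p + 343·q + 39·r = -9385;  343·p + 39·q + 6·r = -1004.
Inverting the 3×3 Gram matrix, [p, q, r]ᵀ = [-321745/107846, 90553/107846, -120868/53923]ᵀ.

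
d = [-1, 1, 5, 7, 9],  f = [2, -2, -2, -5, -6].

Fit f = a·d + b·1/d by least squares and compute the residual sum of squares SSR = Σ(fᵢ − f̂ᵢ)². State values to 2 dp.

AᵀA·[a, b]ᵀ = Aᵀf reads: 157·a + 5·b = -103;  5·a + (205669/99225)·b = -607/105.
Eliminating b: (205669/99225)·(row 1) − 5·(row 2) gives (29809408/99225)·a = (205669/99225)·(-103) − 5·(-607/105) = -18315832/99225, so a = -2289479/3726176.
Then b = ((-607/105) − 5·(-2289479/3726176))/(205669/99225) = -4869585/3726176.
Residuals: 36661/465772, -36661/465772, 155280/116443, -238609/465772, -151335/465772; SSR = 1005459/465772.

SSR = 2.16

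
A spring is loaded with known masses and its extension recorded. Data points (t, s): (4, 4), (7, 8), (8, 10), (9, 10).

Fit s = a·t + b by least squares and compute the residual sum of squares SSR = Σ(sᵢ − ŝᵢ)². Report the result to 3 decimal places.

SSR = 0.857

Entries of MᵀM: Σt·t = 210, Σt = 28, Σ1 = 4.
Right-hand side: Σt·s = 242, Σs = 32.
MᵀM·[a, b]ᵀ = Mᵀs becomes [[210, 28]; [28, 4]]·[a, b]ᵀ = [242, 32]ᵀ.
Eliminating b: 4·(row 1) − 28·(row 2) gives 56·a = 4·242 − 28·32 = 72, so a = 9/7.
Then b = (32 − 28·(9/7))/4 = -1.
Residuals: -1/7, 0, 5/7, -4/7; SSR = 6/7.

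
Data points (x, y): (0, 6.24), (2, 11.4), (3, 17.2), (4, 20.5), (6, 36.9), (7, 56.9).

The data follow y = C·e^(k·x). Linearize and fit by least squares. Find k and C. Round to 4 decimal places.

With ln yᵢ as the transformed response and xᵢ as the regressor:
XᵀX = [[114.0000, 22.0000]; [22.0000, 6]], rhs = [75.4220, 17.7794]ᵀ  (here Σx = 22.0000, Σ(x)² = 114.0000, Σln y = 17.7794, Σx·ln y = 75.4220).
Slope k = (n·Σx·ln y − Σx·Σln y)/(n·Σ(x)² − (Σx)²) = (6·75.4220 − 22.0000·17.7794)/200.0000 = 0.30692; ln C = (Σln y − k·Σx)/n = 1.83786, so C = exp(1.83786) = 6.28307.

k = 0.3069, C = 6.2831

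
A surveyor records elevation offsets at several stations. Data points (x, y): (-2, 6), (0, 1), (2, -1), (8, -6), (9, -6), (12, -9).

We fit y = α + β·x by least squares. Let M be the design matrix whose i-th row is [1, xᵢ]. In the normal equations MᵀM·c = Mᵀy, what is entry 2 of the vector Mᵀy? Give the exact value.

-224

Entry 2 ↔ basis x, so (Mᵀy)_{2} = Σᵢ (x)·yᵢ = (-2)·(6) + (0)·(1) + (2)·(-1) + (8)·(-6) + (9)·(-6) + (12)·(-9) = -224.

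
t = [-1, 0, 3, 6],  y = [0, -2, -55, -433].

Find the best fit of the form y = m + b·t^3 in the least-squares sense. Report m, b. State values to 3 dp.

Setting ∂/∂m … = 0 gives: 4·m + 242·b = -490;  242·m + 47386·b = -95013.
Δ = 4·47386 − 242² = 130980.
m = ((-490)·47386 − 242·(-95013))/130980 = -112997/65490; b = (4·(-95013) − 242·(-490))/130980 = -65368/32745.

m = -1.725, b = -1.996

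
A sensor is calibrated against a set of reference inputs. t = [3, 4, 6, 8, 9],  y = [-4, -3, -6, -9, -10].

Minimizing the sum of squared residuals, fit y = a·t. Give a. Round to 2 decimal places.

Normal-equation sums: Σt·t = 206.
For Aᵀy: Σt·y = -222.
Normal equations: [[206]]·[a]ᵀ = [-222]ᵀ.
a = (-222)/206 = -1.07767.

a = -1.08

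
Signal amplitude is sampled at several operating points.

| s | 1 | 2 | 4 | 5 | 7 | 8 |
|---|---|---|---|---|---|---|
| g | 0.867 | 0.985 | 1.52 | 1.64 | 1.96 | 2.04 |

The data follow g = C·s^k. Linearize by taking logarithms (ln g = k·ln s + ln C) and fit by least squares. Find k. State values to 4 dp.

k = 0.4411

With ln gᵢ as the transformed response and ln sᵢ as the regressor:
Σln s = 7.7142, Σ(ln s)² = 13.1032, Σln g = 2.1415, Σln s·ln g = 4.1582.
Normal system: [[13.1032, 7.7142]; [7.7142, 6]]·[k, ln C]ᵀ = [4.1582, 2.1415]ᵀ.
Δ = 13.1032·6 − (7.7142)² = 19.1098; k = (4.1582·6 − 7.7142·2.1415)/19.1098 = 0.44110, ln C = (13.1032·2.1415 − 7.7142·4.1582)/19.1098 = -0.21021.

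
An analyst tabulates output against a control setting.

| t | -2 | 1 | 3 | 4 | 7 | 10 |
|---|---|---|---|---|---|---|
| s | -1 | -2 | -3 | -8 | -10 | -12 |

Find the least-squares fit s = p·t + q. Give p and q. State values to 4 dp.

p = -1.0239, q = -2.0752

Setting ∂/∂p … = 0 gives: 179·p + 23·q = -231;  23·p + 6·q = -36.
(Σt·t = 179, Σt = 23, Σ1 = 6, Σt·s = -231, Σs = -36.)
Δ = 179·6 − 23² = 545.
p = ((-231)·6 − 23·(-36))/545 = -558/545; q = (179·(-36) − 23·(-231))/545 = -1131/545.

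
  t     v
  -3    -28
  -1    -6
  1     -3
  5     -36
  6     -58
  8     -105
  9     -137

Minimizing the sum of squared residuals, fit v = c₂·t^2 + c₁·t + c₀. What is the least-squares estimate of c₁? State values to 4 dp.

Setting ∂/∂c₂ … = 0 gives: 12661·c₂ + 1555·c₁ + 217·c₀ = -21066;  1555·c₂ + 217·c₁ + 25·c₀ = -2514;  217·c₂ + 25·c₁ + 7·c₀ = -373.
Row-reducing yields c₂ = -340457/174366, c₁ = 465733/174366, c₀ = -200191/87183.

c₁ = 2.6710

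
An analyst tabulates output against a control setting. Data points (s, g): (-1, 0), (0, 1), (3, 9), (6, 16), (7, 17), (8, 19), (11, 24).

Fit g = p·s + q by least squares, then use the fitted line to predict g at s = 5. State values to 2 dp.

Sums needed: Σs·s = 280, Σs = 34, Σ1 = 7.
For Mᵀg: Σs·g = 658, Σg = 86.
Δ = 280·7 − 34² = 804.
p = (658·7 − 34·86)/804 = 841/402; q = (280·86 − 34·658)/804 = 427/201.
At s = 5: ĝ = (841/402)·(5) + (427/201)·(1) = 5059/402.

ĝ = 12.58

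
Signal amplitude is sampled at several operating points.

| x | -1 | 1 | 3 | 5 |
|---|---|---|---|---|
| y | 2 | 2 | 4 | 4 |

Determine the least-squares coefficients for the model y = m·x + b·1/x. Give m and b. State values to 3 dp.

The normal equations are: 36·m + 4·b = 32;  4·m + (484/225)·b = 32/15.
Determinant 36·(484/225) − 4² = 1536/25.
m = (32·(484/225) − 4·(32/15))/(1536/25) = 53/54; b = (36·(32/15) − 4·32)/(1536/25) = -5/6.

m = 0.981, b = -0.833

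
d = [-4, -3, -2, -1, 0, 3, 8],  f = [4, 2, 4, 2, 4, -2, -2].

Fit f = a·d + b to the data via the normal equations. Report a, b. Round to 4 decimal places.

Normal-equation sums: Σd·d = 103, Σd = 1, Σ1 = 7.
Right-hand side: Σd·f = -54, Σf = 12.
Normal equations: [[103, 1]; [1, 7]]·[a, b]ᵀ = [-54, 12]ᵀ.
Δ = 103·7 − 1² = 720.
a = ((-54)·7 − 1·12)/720 = -13/24; b = (103·12 − 1·(-54))/720 = 43/24.

a = -0.5417, b = 1.7917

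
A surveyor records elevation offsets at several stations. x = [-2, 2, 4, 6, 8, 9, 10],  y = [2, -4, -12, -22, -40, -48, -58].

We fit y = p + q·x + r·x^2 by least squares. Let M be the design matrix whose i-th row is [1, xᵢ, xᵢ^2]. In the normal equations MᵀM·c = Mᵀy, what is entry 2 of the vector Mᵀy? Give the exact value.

Entry 2 ↔ basis x, so (Mᵀy)_{2} = Σᵢ (x)·yᵢ = (-2)·(2) + (2)·(-4) + (4)·(-12) + (6)·(-22) + (8)·(-40) + (9)·(-48) + (10)·(-58) = -1524.

-1524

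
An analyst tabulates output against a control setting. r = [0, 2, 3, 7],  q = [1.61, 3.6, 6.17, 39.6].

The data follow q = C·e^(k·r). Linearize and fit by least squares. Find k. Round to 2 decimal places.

Let Y = ln q. Fitting Y = k·r + ln C by least squares:
Sums: Σr = 12.0000, Σ(r)² = 62.0000, Σln q = 7.2557, Σr·ln q = 33.7728.
Normal system: [[62.0000, 12.0000]; [12.0000, 4]]·[k, ln C]ᵀ = [33.7728, 7.2557]ᵀ.
Slope k = (n·Σr·ln q − Σr·Σln q)/(n·Σ(r)² − (Σr)²) = (4·33.7728 − 12.0000·7.2557)/104.0000 = 0.46176; ln C = (Σln q − k·Σr)/n = 0.42865.

k = 0.46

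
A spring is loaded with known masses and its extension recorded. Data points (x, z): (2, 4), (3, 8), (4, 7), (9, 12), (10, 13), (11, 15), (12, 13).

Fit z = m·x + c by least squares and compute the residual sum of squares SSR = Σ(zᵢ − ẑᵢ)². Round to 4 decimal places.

From the data, Σx·x = 475, Σx = 51, Σ1 = 7.
And Σx·z = 619, Σz = 72.
Δ = 475·7 − 51² = 724.
m = (619·7 − 51·72)/724 = 661/724; c = (475·72 − 51·619)/724 = 2631/724.
Residuals: -1057/724, 589/362, -207/724, 27/181, 171/724, 479/362, -1151/724; SSR = 6673/724.

SSR = 9.2169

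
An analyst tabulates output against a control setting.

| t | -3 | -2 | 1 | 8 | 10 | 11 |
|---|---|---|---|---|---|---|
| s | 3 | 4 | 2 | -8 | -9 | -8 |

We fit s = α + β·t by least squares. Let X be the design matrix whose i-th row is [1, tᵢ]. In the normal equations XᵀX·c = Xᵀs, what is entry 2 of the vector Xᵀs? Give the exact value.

-257

Entry 2 ↔ basis t, so (Xᵀs)_{2} = Σᵢ (t)·sᵢ = (-3)·(3) + (-2)·(4) + (1)·(2) + (8)·(-8) + (10)·(-9) + (11)·(-8) = -257.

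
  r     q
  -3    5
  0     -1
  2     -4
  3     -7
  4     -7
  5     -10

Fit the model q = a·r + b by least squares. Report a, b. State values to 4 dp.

The normal system MᵀM·[a, b]ᵀ = Mᵀq is [[63, 11]; [11, 6]]·[a, b]ᵀ = [-122, -24]ᵀ.
det = 63·6 − 11² = 257.
a = ((-122)·6 − 11·(-24))/257 = -468/257; b = (63·(-24) − 11·(-122))/257 = -170/257.

a = -1.8210, b = -0.6615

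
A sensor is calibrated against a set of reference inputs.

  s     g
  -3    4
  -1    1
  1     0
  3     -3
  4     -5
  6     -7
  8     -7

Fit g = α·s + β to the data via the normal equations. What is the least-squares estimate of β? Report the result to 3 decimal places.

Entries of XᵀX: Σs·s = 136, Σs = 18, Σ1 = 7.
Right-hand side: Σs·g = -140, Σg = -17.
Eliminating β: 7·(row 1) − 18·(row 2) gives 628·α = 7·(-140) − 18·(-17) = -674, so α = -337/314.
Then β = ((-17) − 18·(-337/314))/7 = 52/157.

β = 0.331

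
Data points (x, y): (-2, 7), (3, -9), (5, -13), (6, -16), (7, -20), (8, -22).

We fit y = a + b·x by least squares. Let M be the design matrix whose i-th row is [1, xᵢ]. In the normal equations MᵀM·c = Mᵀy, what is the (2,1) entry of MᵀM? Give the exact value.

Row 2 ↔ basis x, column 1 ↔ basis 1, so (MᵀM)_{2,1} = Σᵢ x = (-2)·(1) + (3)·(1) + (5)·(1) + (6)·(1) + (7)·(1) + (8)·(1) = 27.

27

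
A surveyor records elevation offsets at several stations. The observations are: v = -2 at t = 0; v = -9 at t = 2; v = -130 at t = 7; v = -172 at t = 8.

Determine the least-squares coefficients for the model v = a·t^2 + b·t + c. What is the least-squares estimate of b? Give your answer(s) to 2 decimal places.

b = 2.43

The normal equations are: 6513·a + 863·b + 117·c = -17414;  863·a + 117·b + 17·c = -2304;  117·a + 17·b + 4·c = -313.
(Σt^2·t^2 = 6513, Σt^2·t = 863, Σt^2 = 117, Σt·t = 117, Σt = 17, Σ1 = 4, Σt^2·v = -17414, Σt·v = -2304, Σv = -313.)
Row-reducing yields a = -6715/2269, b = 5510/2269, c = -4553/2269.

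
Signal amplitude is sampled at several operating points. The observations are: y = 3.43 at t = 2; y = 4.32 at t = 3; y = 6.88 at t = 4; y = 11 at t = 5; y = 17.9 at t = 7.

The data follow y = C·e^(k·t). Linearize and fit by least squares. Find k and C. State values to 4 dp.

k = 0.3475, C = 1.6855

Linearized form: ln y = k·t + ln C. From the 5 transformed points,
AᵀA = [[103.0000, 21.0000]; [21.0000, 5]], rhs = [46.7524, 9.9071]ᵀ  (here Σt = 21.0000, Σ(t)² = 103.0000, Σln y = 9.9071, Σt·ln y = 46.7524).
Slope k = (n·Σt·ln y − Σt·Σln y)/(n·Σ(t)² − (Σt)²) = (5·46.7524 − 21.0000·9.9071)/74.0000 = 0.34747; ln C = (Σln y − k·Σt)/n = 0.52207, so C = exp(0.52207) = 1.68551.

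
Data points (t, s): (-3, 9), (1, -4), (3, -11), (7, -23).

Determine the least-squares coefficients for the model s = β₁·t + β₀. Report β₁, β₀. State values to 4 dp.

Sums needed: Σt·t = 68, Σt = 8, Σ1 = 4.
For Xᵀs: Σt·s = -225, Σs = -29.
So XᵀX·[β₁, β₀]ᵀ = Xᵀs: [[68, 8]; [8, 4]]·[β₁, β₀]ᵀ = [-225, -29]ᵀ.
Determinant 68·4 − 8² = 208.
β₁ = ((-225)·4 − 8·(-29))/208 = -167/52; β₀ = (68·(-29) − 8·(-225))/208 = -43/52.

β₁ = -3.2115, β₀ = -0.8269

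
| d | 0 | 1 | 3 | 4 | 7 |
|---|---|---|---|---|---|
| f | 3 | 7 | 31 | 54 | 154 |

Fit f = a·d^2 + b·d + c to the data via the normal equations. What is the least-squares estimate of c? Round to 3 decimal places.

Compute the Gram sums: Σd^2·d^2 = 2739, Σd^2·d = 435, Σd^2 = 75, Σd·d = 75, Σd = 15, Σ1 = 5.
For Xᵀf: Σd^2·f = 8696, Σd·f = 1394, Σf = 249.
XᵀX·[a, b, c]ᵀ = Xᵀf becomes [[2739, 435, 75]; [435, 75, 15]; [75, 15, 5]]·[a, b, c]ᵀ = [8696, 1394, 249]ᵀ.
Inverting the 3×3 Gram matrix, [a, b, c]ᵀ = [3, 17/30, 31/10]ᵀ.

c = 3.100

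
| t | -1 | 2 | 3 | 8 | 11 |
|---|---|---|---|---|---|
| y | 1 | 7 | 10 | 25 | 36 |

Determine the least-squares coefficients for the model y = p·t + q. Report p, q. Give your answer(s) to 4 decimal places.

p = 2.9571, q = 2.1974

Entries of AᵀA: Σt·t = 199, Σt = 23, Σ1 = 5.
Right-hand side: Σt·y = 639, Σy = 79.
So AᵀA·[p, q]ᵀ = Aᵀy: [[199, 23]; [23, 5]]·[p, q]ᵀ = [639, 79]ᵀ.
Δ = 199·5 − 23² = 466.
p = (639·5 − 23·79)/466 = 689/233; q = (199·79 − 23·639)/466 = 512/233.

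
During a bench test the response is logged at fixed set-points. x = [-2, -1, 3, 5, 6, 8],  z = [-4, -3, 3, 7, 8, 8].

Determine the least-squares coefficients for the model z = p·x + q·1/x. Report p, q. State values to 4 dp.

p = 1.1095, q = 2.1296

Sums needed: Σx·x = 139, Σx·1/x = 6, Σ1/x·1/x = 20801/14400.
Moment sums: Σx·z = 167, Σ1/x·z = 146/15.
Normal equations: [[139, 6]; [6, 20801/14400]]·[p, q]ᵀ = [167, 146/15]ᵀ.
Determinant 139·(20801/14400) − 6² = 2372939/14400.
p = (167·(20801/14400) − 6·(146/15))/(2372939/14400) = 2632807/2372939; q = (139·(146/15) − 6·167)/(2372939/14400) = 5053440/2372939.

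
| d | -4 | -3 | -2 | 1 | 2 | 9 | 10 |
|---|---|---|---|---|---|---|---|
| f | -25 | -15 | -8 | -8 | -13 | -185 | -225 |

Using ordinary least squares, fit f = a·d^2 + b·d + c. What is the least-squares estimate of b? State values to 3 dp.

b = -2.129

Compute the Gram sums: Σd^2·d^2 = 16931, Σd^2·d = 1639, Σd^2 = 215, Σd·d = 215, Σd = 13, Σ1 = 7.
Moment sums: Σd^2·f = -38112, Σd·f = -3788, Σf = -479.
Inverting the 3×3 Gram matrix, [a, b, c]ᵀ = [-3054823/1519602, -3234619/1519602, -691723/253267]ᵀ.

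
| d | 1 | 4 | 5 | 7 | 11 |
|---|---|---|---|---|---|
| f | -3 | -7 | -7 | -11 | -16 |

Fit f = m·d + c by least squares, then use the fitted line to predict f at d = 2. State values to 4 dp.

f̂ = -4.0652

Normal-equation sums: Σd·d = 212, Σd = 28, Σ1 = 5.
And Σd·f = -319, Σf = -44.
XᵀX·[m, c]ᵀ = Xᵀf becomes [[212, 28]; [28, 5]]·[m, c]ᵀ = [-319, -44]ᵀ.
Determinant 212·5 − 28² = 276.
m = ((-319)·5 − 28·(-44))/276 = -121/92; c = (212·(-44) − 28·(-319))/276 = -33/23.
At d = 2: f̂ = (-121/92)·(2) + (-33/23)·(1) = -187/46.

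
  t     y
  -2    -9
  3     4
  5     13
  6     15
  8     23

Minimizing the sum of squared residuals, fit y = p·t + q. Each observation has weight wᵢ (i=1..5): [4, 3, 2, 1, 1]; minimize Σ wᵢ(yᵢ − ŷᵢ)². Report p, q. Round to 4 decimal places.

The normal system MᵀWM·[p, q]ᵀ = MᵀWy is [[193, 25]; [25, 11]]·[p, q]ᵀ = [512, 40]ᵀ.
Eliminating q: 11·(row 1) − 25·(row 2) gives 1498·p = 11·512 − 25·40 = 4632, so p = 2316/749.
Then q = (40 − 25·(2316/749))/11 = -2540/749.

p = 3.0921, q = -3.3912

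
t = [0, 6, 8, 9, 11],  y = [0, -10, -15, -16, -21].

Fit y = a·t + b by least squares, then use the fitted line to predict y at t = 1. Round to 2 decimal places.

The normal system MᵀM·[a, b]ᵀ = Mᵀy is [[302, 34]; [34, 5]]·[a, b]ᵀ = [-555, -62]ᵀ.
Eliminating b: 5·(row 1) − 34·(row 2) gives 354·a = 5·(-555) − 34·(-62) = -667, so a = -667/354.
Then b = ((-62) − 34·(-667/354))/5 = 73/177.
At t = 1: ŷ = (-667/354)·(1) + (73/177)·(1) = -521/354.

ŷ = -1.47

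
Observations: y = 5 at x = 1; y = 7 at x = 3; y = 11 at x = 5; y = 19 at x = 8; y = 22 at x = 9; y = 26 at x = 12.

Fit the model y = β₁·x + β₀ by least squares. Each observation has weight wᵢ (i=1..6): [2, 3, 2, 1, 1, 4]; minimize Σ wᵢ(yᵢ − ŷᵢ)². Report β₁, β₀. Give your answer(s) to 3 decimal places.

β₁ = 2.039, β₀ = 1.742

From the data, Σwᵢ·x·x = 800, Σwᵢ·x = 86, Σwᵢ·1 = 13.
For MᵀWy: Σwᵢ·x·y = 1781, Σwᵢ·y = 198.
Normal equations: [[800, 86]; [86, 13]]·[β₁, β₀]ᵀ = [1781, 198]ᵀ.
det = 800·13 − 86² = 3004.
β₁ = (1781·13 − 86·198)/3004 = 6125/3004; β₀ = (800·198 − 86·1781)/3004 = 2617/1502.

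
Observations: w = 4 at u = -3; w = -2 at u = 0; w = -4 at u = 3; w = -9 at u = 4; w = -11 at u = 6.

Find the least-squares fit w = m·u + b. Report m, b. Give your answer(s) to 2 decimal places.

m = -1.64, b = -1.12

From the data, Σu·u = 70, Σu = 10, Σ1 = 5.
Right-hand side: Σu·w = -126, Σw = -22.
AᵀA·[m, b]ᵀ = Aᵀw becomes [[70, 10]; [10, 5]]·[m, b]ᵀ = [-126, -22]ᵀ.
Δ = 70·5 − 10² = 250.
m = ((-126)·5 − 10·(-22))/250 = -41/25; b = (70·(-22) − 10·(-126))/250 = -28/25.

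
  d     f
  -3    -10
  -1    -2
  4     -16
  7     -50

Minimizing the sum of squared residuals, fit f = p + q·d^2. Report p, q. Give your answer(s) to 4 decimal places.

p = -0.7113, q = -1.0021

With design matrix A, AᵀA = [[4, 75]; [75, 2739]] and Aᵀf = [-78, -2798]ᵀ.
Determinant 4·2739 − 75² = 5331.
p = ((-78)·2739 − 75·(-2798))/5331 = -1264/1777; q = (4·(-2798) − 75·(-78))/5331 = -5342/5331.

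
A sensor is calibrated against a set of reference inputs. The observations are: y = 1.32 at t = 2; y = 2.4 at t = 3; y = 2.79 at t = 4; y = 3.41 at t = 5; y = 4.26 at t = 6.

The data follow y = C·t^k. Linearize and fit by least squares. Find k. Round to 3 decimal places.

k = 1.009

Linearized form: ln y = k·ln t + ln C. From the 5 transformed points,
XᵀX = [[9.4099, 6.5793]; [6.5793, 5]], rhs = [7.1477, 4.8551]ᵀ  (here Σln t = 6.5793, Σ(ln t)² = 9.4099, Σln y = 4.8551, Σln t·ln y = 7.1477).
Solving (det = 3.7630): k = 1.00861, ln C = -0.35616.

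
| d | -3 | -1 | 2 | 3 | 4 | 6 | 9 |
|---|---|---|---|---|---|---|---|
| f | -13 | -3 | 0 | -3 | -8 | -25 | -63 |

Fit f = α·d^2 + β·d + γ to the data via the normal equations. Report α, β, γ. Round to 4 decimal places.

α = -0.9702, β = 1.6780, γ = 0.3995

With design matrix M, MᵀM = [[8292, 1016, 156]; [1016, 156, 20]; [156, 20, 7]] and Mᵀf = [-6278, -716, -115]ᵀ.
Row-reducing yields α = -128033/131962, β = 110713/65981, γ = 26357/65981.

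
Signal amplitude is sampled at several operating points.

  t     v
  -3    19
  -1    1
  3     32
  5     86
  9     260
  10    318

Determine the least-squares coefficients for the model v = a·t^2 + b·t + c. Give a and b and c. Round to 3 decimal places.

a = 2.953, b = 2.328, c = -0.322

Compute the Gram sums: Σt^2·t^2 = 17349, Σt^2·t = 1853, Σt^2 = 225, Σt·t = 225, Σt = 23, Σ1 = 6.
For Xᵀv: Σt^2·v = 55470, Σt·v = 5988, Σv = 716.
Normal equations: [[17349, 1853, 225]; [1853, 225, 23]; [225, 23, 6]]·[a, b, c]ᵀ = [55470, 5988, 716]ᵀ.
Solving the 3×3 system (Gaussian elimination) gives a = 422189/142980, b = 110971/47660, c = -22987/71490.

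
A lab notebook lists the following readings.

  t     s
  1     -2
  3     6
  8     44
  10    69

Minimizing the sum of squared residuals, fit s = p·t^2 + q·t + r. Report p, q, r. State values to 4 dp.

Sums needed: Σt^2·t^2 = 14178, Σt^2·t = 1540, Σt^2 = 174, Σt·t = 174, Σt = 22, Σ1 = 4.
For Mᵀs: Σt^2·s = 9768, Σt·s = 1058, Σs = 117.
Solving the 3×3 system (Gaussian elimination) gives p = 17/28, q = 1695/1484, r = -5109/1484.

p = 0.6071, q = 1.1422, r = -3.4427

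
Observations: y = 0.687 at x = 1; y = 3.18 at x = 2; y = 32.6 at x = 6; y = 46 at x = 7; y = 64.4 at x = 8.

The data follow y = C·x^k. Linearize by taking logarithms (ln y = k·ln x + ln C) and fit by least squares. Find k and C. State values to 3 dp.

k = 2.164, C = 0.694

Taking logs, ln y = k·ln x + ln C, so regress ln y on ln x.
AᵀA = [[11.8015, 6.5103]; [6.5103, 5]], rhs = [23.1562, 12.2595]ᵀ  (here Σln x = 6.5103, Σ(ln x)² = 11.8015, Σln y = 12.2595, Σln x·ln y = 23.1562).
Slope k = (n·Σln x·ln y − Σln x·Σln y)/(n·Σ(ln x)² − (Σln x)²) = (5·23.1562 − 6.5103·12.2595)/16.6240 = 2.16365; ln C = (Σln y − k·Σln x)/n = -0.36527, so C = exp(-0.36527) = 0.69401.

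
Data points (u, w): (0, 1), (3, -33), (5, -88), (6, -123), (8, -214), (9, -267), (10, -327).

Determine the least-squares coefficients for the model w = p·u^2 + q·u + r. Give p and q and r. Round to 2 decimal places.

The normal system XᵀX·[p, q, r]ᵀ = Xᵀw is [[22659, 2609, 315]; [2609, 315, 41]; [315, 41, 7]]·[p, q, r]ᵀ = [-74948, -8662, -1051]ᵀ.
Inverting the 3×3 Gram matrix, [p, q, r]ᵀ = [-135915/44968, -16903/6424, 2617/2044]ᵀ.

p = -3.02, q = -2.63, r = 1.28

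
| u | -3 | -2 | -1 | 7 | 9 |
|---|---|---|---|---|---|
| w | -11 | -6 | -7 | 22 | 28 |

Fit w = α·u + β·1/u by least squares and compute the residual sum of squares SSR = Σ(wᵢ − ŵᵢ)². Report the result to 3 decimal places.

SSR = 4.076

Normal-equation sums: Σu·u = 144, Σu·1/u = 5, Σ1/u·1/u = 22129/15876.
Moment sums: Σu·w = 458, Σ1/u·w = 1255/63.
XᵀX·[α, β]ᵀ = Xᵀw becomes [[144, 5]; [5, 22129/15876]]·[α, β]ᵀ = [458, 1255/63]ᵀ.
Δ = 144·(22129/15876) − 5² = 77491/441.
α = (458·(22129/15876) − 5·(1255/63))/(77491/441) = 4276891/1394838; β = (144·(1255/63) − 5·458)/(77491/441) = 255150/77491.
Residuals: -327215/464946, 1240552/697419, -894275/1394838, 92099/1394838, 5905/154982; SSR = 2842817/697419.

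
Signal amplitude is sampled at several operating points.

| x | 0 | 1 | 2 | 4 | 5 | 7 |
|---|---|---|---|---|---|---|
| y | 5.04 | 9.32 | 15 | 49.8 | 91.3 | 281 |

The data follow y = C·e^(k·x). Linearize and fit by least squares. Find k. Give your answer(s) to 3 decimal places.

k = 0.575

Let Y = ln y. Fitting Y = k·x + ln C by least squares:
Σx = 19.0000, Σ(x)² = 95.0000, Σln y = 20.6181, Σx·ln y = 85.3196.
Equations: 95.0000·k + 19.0000·ln C = 85.3196;  19.0000·k + 6·ln C = 20.6181.
Solving (det = 209.0000): k = 0.57499, ln C = 1.61556.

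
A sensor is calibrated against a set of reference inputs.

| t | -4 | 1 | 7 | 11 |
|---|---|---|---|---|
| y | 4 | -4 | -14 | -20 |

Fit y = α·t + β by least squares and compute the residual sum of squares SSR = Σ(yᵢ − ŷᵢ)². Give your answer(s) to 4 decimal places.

The normal equations are: 187·α + 15·β = -338;  15·α + 4·β = -34.
(Σt·t = 187, Σt = 15, Σ1 = 4, Σt·y = -338, Σy = -34.)
det = 187·4 − 15² = 523.
α = ((-338)·4 − 15·(-34))/523 = -842/523; β = (187·(-34) − 15·(-338))/523 = -1288/523.
Residuals: 12/523, 38/523, -140/523, 90/523; SSR = 56/523.

SSR = 0.1071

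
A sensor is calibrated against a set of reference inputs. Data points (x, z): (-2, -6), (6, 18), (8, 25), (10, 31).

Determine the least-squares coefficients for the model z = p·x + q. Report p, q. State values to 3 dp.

The normal equations are: 204·p + 22·q = 630;  22·p + 4·q = 68.
Eliminating q: 4·(row 1) − 22·(row 2) gives 332·p = 4·630 − 22·68 = 1024, so p = 256/83.
Then q = (68 − 22·(256/83))/4 = 3/83.

p = 3.084, q = 0.036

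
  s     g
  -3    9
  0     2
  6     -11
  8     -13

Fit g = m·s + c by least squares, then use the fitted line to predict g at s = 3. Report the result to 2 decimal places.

From the data, Σs·s = 109, Σs = 11, Σ1 = 4.
Moment sums: Σs·g = -197, Σg = -13.
Normal equations: [[109, 11]; [11, 4]]·[m, c]ᵀ = [-197, -13]ᵀ.
det = 109·4 − 11² = 315.
m = ((-197)·4 − 11·(-13))/315 = -43/21; c = (109·(-13) − 11·(-197))/315 = 50/21.
At s = 3: ĝ = (-43/21)·(3) + (50/21)·(1) = -79/21.

ĝ = -3.76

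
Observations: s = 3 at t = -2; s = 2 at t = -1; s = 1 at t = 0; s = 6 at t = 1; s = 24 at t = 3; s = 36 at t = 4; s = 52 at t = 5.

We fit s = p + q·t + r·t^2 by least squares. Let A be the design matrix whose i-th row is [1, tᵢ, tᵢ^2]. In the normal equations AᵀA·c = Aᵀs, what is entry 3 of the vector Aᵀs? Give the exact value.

2112

Entry 3 ↔ basis t^2, so (Aᵀs)_{3} = Σᵢ (t^2)·sᵢ = (4)·(3) + (1)·(2) + (0)·(1) + (1)·(6) + (9)·(24) + (16)·(36) + (25)·(52) = 2112.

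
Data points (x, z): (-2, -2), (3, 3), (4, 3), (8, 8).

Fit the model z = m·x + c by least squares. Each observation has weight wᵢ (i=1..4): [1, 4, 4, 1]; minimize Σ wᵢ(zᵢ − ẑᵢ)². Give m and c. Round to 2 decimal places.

m = 0.95, c = -0.24

Forming MᵀWM = [[168, 34]; [34, 10]] and MᵀWz = [152, 30]ᵀ gives MᵀWM·[m, c]ᵀ = MᵀWz.
Eliminating c: 10·(row 1) − 34·(row 2) gives 524·m = 10·152 − 34·30 = 500, so m = 125/131.
Then c = (30 − 34·(125/131))/10 = -32/131.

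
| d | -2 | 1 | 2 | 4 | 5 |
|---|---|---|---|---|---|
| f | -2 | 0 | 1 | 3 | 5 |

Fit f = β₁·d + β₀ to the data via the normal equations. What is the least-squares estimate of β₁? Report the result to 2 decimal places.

Sums needed: Σd·d = 50, Σd = 10, Σ1 = 5.
And Σd·f = 43, Σf = 7.
So XᵀX·[β₁, β₀]ᵀ = Xᵀf: [[50, 10]; [10, 5]]·[β₁, β₀]ᵀ = [43, 7]ᵀ.
Eliminating β₀: 5·(row 1) − 10·(row 2) gives 150·β₁ = 5·43 − 10·7 = 145, so β₁ = 29/30.
Then β₀ = (7 − 10·(29/30))/5 = -8/15.

β₁ = 0.97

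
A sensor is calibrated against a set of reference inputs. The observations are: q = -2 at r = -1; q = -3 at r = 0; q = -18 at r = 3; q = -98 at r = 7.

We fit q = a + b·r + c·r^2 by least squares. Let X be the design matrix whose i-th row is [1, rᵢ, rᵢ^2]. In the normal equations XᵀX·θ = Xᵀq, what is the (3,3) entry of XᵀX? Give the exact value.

Row 3 ↔ basis r^2, column 3 ↔ basis r^2, so (XᵀX)_{3,3} = Σᵢ (r^2)·(r^2) = (1)·(1) + (0)·(0) + (9)·(9) + (49)·(49) = 2483.

2483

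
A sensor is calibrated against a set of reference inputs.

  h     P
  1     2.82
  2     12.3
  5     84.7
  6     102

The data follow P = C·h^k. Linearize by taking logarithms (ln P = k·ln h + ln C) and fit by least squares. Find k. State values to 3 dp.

k = 2.039

Taking logs, ln P = k·ln h + ln C, so regress ln P on ln h.
Over the data: Σln h = 4.0943, Σ(ln h)² = 6.2811, Σln P = 12.6104, Σln h·ln P = 17.1708.
Normal system: [[6.2811, 4.0943]; [4.0943, 4]]·[k, ln C]ᵀ = [17.1708, 12.6104]ᵀ.
Solving (det = 8.3609): k = 2.03948, ln C = 1.06502.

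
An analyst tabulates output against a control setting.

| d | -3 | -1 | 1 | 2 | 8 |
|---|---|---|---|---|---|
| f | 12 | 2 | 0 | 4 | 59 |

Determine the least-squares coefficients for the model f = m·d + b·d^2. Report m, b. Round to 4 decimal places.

Sums needed: Σd·d = 79, Σd·d^2 = 493, Σd^2·d^2 = 4195.
For Aᵀf: Σd·f = 442, Σd^2·f = 3902.
Eliminating b: 4195·(row 1) − 493·(row 2) gives 88356·m = 4195·442 − 493·3902 = -69496, so m = -17374/22089.
Then b = (3902 − 493·(-17374/22089))/4195 = 22588/22089.

m = -0.7865, b = 1.0226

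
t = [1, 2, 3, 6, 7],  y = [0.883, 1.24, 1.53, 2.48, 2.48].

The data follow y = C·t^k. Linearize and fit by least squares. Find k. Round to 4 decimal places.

k = 0.5572

Linearized form: ln y = k·ln t + ln C. From the 5 transformed points,
AᵀA = [[8.6844, 5.5294]; [5.5294, 5]], rhs = [4.0111, 2.3325]ᵀ  (here Σln t = 5.5294, Σ(ln t)² = 8.6844, Σln y = 2.3325, Σln t·ln y = 4.0111).
Solving (det = 12.8473): k = 0.55718, ln C = -0.14968.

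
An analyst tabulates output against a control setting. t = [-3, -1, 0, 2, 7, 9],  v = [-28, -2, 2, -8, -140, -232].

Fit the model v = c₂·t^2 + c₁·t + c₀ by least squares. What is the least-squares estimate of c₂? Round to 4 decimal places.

Normal-equation sums: Σt^2·t^2 = 9060, Σt^2·t = 1052, Σt^2 = 144, Σt·t = 144, Σt = 14, Σ1 = 6.
Right-hand side: Σt^2·v = -25938, Σt·v = -2998, Σv = -408.
AᵀA·[c₂, c₁, c₀]ᵀ = Aᵀv becomes [[9060, 1052, 144]; [1052, 144, 14]; [144, 14, 6]]·[c₂, c₁, c₀]ᵀ = [-25938, -2998, -408]ᵀ.
Row-reducing yields c₂ = -83163/27814, c₁ = 11844/13907, c₀ = 24644/13907.

c₂ = -2.9900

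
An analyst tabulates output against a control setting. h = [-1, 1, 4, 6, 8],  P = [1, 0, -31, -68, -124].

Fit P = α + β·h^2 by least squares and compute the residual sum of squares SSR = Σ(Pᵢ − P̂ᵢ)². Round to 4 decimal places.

SSR = 3.9352

Normal-equation sums: Σ1 = 5, Σh^2 = 118, Σh^2·h^2 = 5650.
For XᵀP: ΣP = -222, Σh^2·P = -10879.
Normal equations: [[5, 118]; [118, 5650]]·[α, β]ᵀ = [-222, -10879]ᵀ.
Eliminating β: 5650·(row 1) − 118·(row 2) gives 14326·α = 5650·(-222) − 118·(-10879) = 29422, so α = 14711/7163.
Then β = ((-10879) − 118·(14711/7163))/5650 = -28199/14326.
Residuals: 13103/14326, -1223/14326, -588/377, 5787/7163, -555/7163; SSR = 56375/14326.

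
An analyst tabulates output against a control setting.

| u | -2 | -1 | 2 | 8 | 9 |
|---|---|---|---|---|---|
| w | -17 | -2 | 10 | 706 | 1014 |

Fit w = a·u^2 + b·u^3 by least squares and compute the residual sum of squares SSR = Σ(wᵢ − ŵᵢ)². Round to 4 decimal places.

SSR = 5.1423

Forming XᵀX = [[10690, 91816]; [91816, 793714]] and Xᵀw = [127288, 1100896]ᵀ gives XᵀX·[a, b]ᵀ = Xᵀw.
det = 10690·793714 − 91816² = 54624804.
a = (127288·793714 − 91816·1100896)/54624804 = -4133292/4552067; b = (10690·1100896 − 91816·127288)/54624804 = 6791936/4552067.
Residuals: -6516483/4552067, 1821094/4552067, 7718350/4552067, 818758/4552067, -56058/350159; SSR = 23408115/4552067.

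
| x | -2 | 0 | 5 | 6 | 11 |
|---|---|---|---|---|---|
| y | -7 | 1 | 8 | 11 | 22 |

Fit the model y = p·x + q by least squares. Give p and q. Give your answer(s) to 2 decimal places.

p = 2.09, q = -1.38

The normal equations are: 186·p + 20·q = 362;  20·p + 5·q = 35.
Δ = 186·5 − 20² = 530.
p = (362·5 − 20·35)/530 = 111/53; q = (186·35 − 20·362)/530 = -73/53.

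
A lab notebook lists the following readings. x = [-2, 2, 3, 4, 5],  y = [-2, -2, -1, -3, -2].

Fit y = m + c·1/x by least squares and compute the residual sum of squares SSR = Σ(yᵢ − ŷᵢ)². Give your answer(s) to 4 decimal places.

Setting ∂/∂m … = 0 gives: 5·m + (47/60)·c = -10;  (47/60)·m + (2569/3600)·c = -89/60.
(Σ1 = 5, Σ1/x = 47/60, Σ1/x·1/x = 2569/3600, Σy = -10, Σ1/x·y = -89/60.)
Δ = 5·(2569/3600) − (47/60)² = 2659/900.
m = ((-10)·(2569/3600) − (47/60)·(-89/60))/(2659/900) = -21507/10636; c = (5·(-89/60) − (47/60)·(-10))/(2659/900) = 375/2659.
Residuals: 985/10636, -515/10636, 10371/10636, -2694/2659, -65/10636; SSR = 21147/10636.

SSR = 1.9882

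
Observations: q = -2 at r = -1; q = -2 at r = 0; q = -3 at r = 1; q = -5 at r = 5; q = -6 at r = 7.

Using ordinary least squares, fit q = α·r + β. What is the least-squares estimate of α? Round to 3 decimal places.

α = -0.525

From the data, Σr·r = 76, Σr = 12, Σ1 = 5.
And Σr·q = -68, Σq = -18.
Δ = 76·5 − 12² = 236.
α = ((-68)·5 − 12·(-18))/236 = -31/59; β = (76·(-18) − 12·(-68))/236 = -138/59.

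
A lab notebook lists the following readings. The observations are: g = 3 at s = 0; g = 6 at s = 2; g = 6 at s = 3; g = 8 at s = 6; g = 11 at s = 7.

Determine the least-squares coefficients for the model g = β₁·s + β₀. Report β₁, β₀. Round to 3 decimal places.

Setting ∂/∂β₁ … = 0 gives: 98·β₁ + 18·β₀ = 155;  18·β₁ + 5·β₀ = 34.
(Σs·s = 98, Σs = 18, Σ1 = 5, Σs·g = 155, Σg = 34.)
Δ = 98·5 − 18² = 166.
β₁ = (155·5 − 18·34)/166 = 163/166; β₀ = (98·34 − 18·155)/166 = 271/83.

β₁ = 0.982, β₀ = 3.265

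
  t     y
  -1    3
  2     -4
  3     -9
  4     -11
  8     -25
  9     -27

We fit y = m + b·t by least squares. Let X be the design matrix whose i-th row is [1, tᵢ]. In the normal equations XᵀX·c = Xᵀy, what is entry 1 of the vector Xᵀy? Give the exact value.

Entry 1 ↔ basis 1, so (Xᵀy)_{1} = Σᵢ yᵢ = (1)·(3) + (1)·(-4) + (1)·(-9) + (1)·(-11) + (1)·(-25) + (1)·(-27) = -73.

-73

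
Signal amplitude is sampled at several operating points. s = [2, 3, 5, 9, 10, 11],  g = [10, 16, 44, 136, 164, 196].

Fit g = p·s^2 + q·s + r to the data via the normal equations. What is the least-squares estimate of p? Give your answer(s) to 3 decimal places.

p = 1.485

With design matrix A, AᵀA = [[31924, 3220, 340]; [3220, 340, 40]; [340, 40, 6]] and Aᵀg = [52416, 5308, 566]ᵀ.
Row-reducing yields p = 49/33, q = 268/165, r = -7/11.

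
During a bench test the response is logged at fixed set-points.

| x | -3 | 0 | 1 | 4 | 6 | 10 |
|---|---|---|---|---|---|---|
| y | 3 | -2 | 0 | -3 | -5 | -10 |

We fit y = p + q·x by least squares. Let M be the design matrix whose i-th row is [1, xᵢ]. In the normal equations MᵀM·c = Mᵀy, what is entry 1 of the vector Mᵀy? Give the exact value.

Entry 1 ↔ basis 1, so (Mᵀy)_{1} = Σᵢ yᵢ = (1)·(3) + (1)·(-2) + (1)·(0) + (1)·(-3) + (1)·(-5) + (1)·(-10) = -17.

-17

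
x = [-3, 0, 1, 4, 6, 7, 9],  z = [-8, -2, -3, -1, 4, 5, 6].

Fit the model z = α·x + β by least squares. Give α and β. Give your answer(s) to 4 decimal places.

α = 1.1536, β = -3.8125

Compute the Gram sums: Σx·x = 192, Σx = 24, Σ1 = 7.
And Σx·z = 130, Σz = 1.
Normal equations: [[192, 24]; [24, 7]]·[α, β]ᵀ = [130, 1]ᵀ.
det = 192·7 − 24² = 768.
α = (130·7 − 24·1)/768 = 443/384; β = (192·1 − 24·130)/768 = -61/16.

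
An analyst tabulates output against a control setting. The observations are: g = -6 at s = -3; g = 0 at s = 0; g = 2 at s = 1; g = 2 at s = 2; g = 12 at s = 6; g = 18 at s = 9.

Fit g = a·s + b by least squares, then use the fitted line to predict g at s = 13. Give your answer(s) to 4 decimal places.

The normal equations are: 131·a + 15·b = 258;  15·a + 6·b = 28.
(Σs·s = 131, Σs = 15, Σ1 = 6, Σs·g = 258, Σg = 28.)
Δ = 131·6 − 15² = 561.
a = (258·6 − 15·28)/561 = 376/187; b = (131·28 − 15·258)/561 = -202/561.
At s = 13: ĝ = (376/187)·(13) + (-202/561)·(1) = 14462/561.

ĝ = 25.7790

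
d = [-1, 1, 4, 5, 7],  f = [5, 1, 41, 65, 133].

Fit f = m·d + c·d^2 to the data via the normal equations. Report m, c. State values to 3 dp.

m = -1.758, c = 2.966

Setting ∂/∂m … = 0 gives: 92·m + 532·c = 1416;  532·m + 3284·c = 8804.
(Σd·d = 92, Σd·d^2 = 532, Σd^2·d^2 = 3284, Σd·f = 1416, Σd^2·f = 8804.)
Eliminating c: 3284·(row 1) − 532·(row 2) gives 19104·m = 3284·1416 − 532·8804 = -33584, so m = -2099/1194.
Then c = (8804 − 532·(-2099/1194))/3284 = 3541/1194.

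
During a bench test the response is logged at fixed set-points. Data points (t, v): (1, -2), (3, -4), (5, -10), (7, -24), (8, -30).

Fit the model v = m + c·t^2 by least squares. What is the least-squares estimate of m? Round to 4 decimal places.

m = -0.2443

Sums needed: Σ1 = 5, Σt^2 = 148, Σt^2·t^2 = 7204.
Moment sums: Σv = -70, Σt^2·v = -3384.
Normal equations: [[5, 148]; [148, 7204]]·[m, c]ᵀ = [-70, -3384]ᵀ.
Determinant 5·7204 − 148² = 14116.
m = ((-70)·7204 − 148·(-3384))/14116 = -862/3529; c = (5·(-3384) − 148·(-70))/14116 = -1640/3529.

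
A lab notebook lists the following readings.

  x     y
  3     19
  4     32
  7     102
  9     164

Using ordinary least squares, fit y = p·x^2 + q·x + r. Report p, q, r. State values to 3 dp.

p = 1.812, q = 2.629, r = -6.085

Setting ∂/∂p … = 0 gives: 9299·p + 1163·q + 155·r = 18965;  1163·p + 155·q + 23·r = 2375;  155·p + 23·q + 4·r = 317.
Inverting the 3×3 Gram matrix, [p, q, r]ᵀ = [1283/708, 1861/708, -359/59]ᵀ.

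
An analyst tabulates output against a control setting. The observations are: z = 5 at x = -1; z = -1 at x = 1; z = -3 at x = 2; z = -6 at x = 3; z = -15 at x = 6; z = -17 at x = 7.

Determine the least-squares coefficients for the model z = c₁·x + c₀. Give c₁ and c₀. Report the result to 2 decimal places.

c₁ = -2.78, c₀ = 2.18

With design matrix M, MᵀM = [[100, 18]; [18, 6]] and Mᵀz = [-239, -37]ᵀ.
Δ = 100·6 − 18² = 276.
c₁ = ((-239)·6 − 18·(-37))/276 = -64/23; c₀ = (100·(-37) − 18·(-239))/276 = 301/138.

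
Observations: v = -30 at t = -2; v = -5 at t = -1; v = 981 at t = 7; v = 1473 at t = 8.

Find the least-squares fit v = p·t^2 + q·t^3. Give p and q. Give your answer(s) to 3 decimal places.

p = -1.185, q = 3.026

Entries of MᵀM: Σt^2·t^2 = 6514, Σt^2·t^3 = 49542, Σt^3·t^3 = 379858.
Right-hand side: Σt^2·v = 142216, Σt^3·v = 1090904.
Normal equations: [[6514, 49542]; [49542, 379858]]·[p, q]ᵀ = [142216, 1090904]ᵀ.
Determinant 6514·379858 − 49542² = 19985248.
p = (142216·379858 − 49542·1090904)/19985248 = -740020/624539; q = (6514·1090904 − 49542·142216)/19985248 = 1890112/624539.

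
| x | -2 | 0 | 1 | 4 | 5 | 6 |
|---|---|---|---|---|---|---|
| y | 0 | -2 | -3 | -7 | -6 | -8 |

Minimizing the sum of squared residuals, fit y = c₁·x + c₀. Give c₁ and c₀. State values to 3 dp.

MᵀM·[c₁, c₀]ᵀ = Mᵀy reads: 82·c₁ + 14·c₀ = -109;  14·c₁ + 6·c₀ = -26.
(Σx·x = 82, Σx = 14, Σ1 = 6, Σx·y = -109, Σy = -26.)
Determinant 82·6 − 14² = 296.
c₁ = ((-109)·6 − 14·(-26))/296 = -145/148; c₀ = (82·(-26) − 14·(-109))/296 = -303/148.

c₁ = -0.980, c₀ = -2.047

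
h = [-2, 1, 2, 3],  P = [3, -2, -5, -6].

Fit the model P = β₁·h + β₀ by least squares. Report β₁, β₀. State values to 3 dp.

β₁ = -1.857, β₀ = -0.643

Forming AᵀA = [[18, 4]; [4, 4]] and AᵀP = [-36, -10]ᵀ gives AᵀA·[β₁, β₀]ᵀ = AᵀP.
Δ = 18·4 − 4² = 56.
β₁ = ((-36)·4 − 4·(-10))/56 = -13/7; β₀ = (18·(-10) − 4·(-36))/56 = -9/14.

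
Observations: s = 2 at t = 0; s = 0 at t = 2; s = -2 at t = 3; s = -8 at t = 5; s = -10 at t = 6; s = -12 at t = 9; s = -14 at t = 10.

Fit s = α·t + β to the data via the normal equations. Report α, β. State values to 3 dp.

α = -1.675, β = 2.089

Setting ∂/∂α … = 0 gives: 255·α + 35·β = -354;  35·α + 7·β = -44.
Eliminating β: 7·(row 1) − 35·(row 2) gives 560·α = 7·(-354) − 35·(-44) = -938, so α = -67/40.
Then β = ((-44) − 35·(-67/40))/7 = 117/56.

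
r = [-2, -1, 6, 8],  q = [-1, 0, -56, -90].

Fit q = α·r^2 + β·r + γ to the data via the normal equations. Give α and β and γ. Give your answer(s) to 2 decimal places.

α = -1.03, β = -2.77, γ = -2.12

The normal system MᵀM·[α, β, γ]ᵀ = Mᵀq is [[5409, 719, 105]; [719, 105, 11]; [105, 11, 4]]·[α, β, γ]ᵀ = [-7780, -1054, -147]ᵀ.
Row-reducing yields α = -27117/26356, β = -73013/26356, γ = -13994/6589.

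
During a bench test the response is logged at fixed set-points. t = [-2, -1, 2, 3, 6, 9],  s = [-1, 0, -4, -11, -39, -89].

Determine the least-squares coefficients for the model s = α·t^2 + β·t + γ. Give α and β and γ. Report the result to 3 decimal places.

Entries of XᵀX: Σt^2·t^2 = 7971, Σt^2·t = 971, Σt^2 = 135, Σt·t = 135, Σt = 17, Σ1 = 6.
Right-hand side: Σt^2·s = -8732, Σt·s = -1074, Σs = -144.
Solving the 3×3 system (Gaussian elimination) gives α = -254843/246180, β = -4879/7460, γ = 140917/123090.

α = -1.035, β = -0.654, γ = 1.145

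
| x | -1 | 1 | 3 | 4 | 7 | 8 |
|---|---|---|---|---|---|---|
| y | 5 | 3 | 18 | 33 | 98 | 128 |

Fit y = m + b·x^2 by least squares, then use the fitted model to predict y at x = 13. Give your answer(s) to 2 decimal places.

Compute the Gram sums: Σ1 = 6, Σx^2 = 140, Σx^2·x^2 = 6836.
Moment sums: Σy = 285, Σx^2·y = 13692.
So MᵀM·[m, b]ᵀ = Mᵀy: [[6, 140]; [140, 6836]]·[m, b]ᵀ = [285, 13692]ᵀ.
Determinant 6·6836 − 140² = 21416.
m = (285·6836 − 140·13692)/21416 = 7845/5354; b = (6·13692 − 140·285)/21416 = 10563/5354.
At x = 13: ŷ = (7845/5354)·(1) + (10563/5354)·(169) = 896496/2677.

ŷ = 334.89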